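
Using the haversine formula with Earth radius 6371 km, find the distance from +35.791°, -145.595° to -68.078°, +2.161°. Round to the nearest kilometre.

15901 km

Δλ = 2.161 − -145.595 = 147.756°.
Δφ = -68.078 − 35.791 = -103.869°.
a = sin²(Δφ/2) + cos φ₁ · cos φ₂ · sin²(Δλ/2) = 0.899340.
c = 2·atan2(√a, √(1−a)) = 2.49590 rad → d = 6371·c ≈ 15901.35 km.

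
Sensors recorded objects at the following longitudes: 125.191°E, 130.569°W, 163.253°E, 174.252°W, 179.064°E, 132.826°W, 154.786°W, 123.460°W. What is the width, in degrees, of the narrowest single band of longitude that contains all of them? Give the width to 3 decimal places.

111.349°

Sort the longitudes: -174.252°, -154.786°, -132.826°, -130.569°, -123.460°, +125.191°, +163.253°, +179.064°.
Eastward gaps between consecutive values (wrapping around): 19.466°, 21.960°, 2.257°, 7.109°, 248.651°, 38.062°, 15.811°, 6.684°.
Largest gap = 248.651° ⇒ minimal covering band is its complement: 360° − 248.651° = 111.349°.
Band runs from +125.191° eastward to -123.460°, crossing the antimeridian.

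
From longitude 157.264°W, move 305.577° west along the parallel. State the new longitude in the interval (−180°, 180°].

102.841°W

Start at -157.264°; shift −305.577° → -462.841°.
-462.841° lies outside (−180°, 180°]; add 360° → -102.841°.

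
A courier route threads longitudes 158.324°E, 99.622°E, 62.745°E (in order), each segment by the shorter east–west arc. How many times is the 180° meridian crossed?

0

Leg 1: +158.324° → +99.622°, shortest Δλ = -58.702° (west) — does not cross 180°.
Leg 2: +99.622° → +62.745°, shortest Δλ = -36.877° (west) — does not cross 180°.
Total crossings: 0.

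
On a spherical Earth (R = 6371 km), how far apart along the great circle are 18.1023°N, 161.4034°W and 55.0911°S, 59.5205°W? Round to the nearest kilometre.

12400 km

Δλ = -59.5205 − -161.4034 = 101.8829°.
Δφ = -55.0911 − 18.1023 = -73.1934°.
a = sin²(Δφ/2) + cos φ₁ · cos φ₂ · sin²(Δλ/2) = 0.683405.
c = 2·atan2(√a, √(1−a)) = 1.94638 rad → d = 6371·c ≈ 12400.36 km.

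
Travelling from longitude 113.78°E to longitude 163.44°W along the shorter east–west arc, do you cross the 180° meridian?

Yes

Naïve |-163.44 − 113.78| = 277.22° > 180°, so the shorter arc goes the other way round — across 180°.
Signed shortest Δλ = ((-163.44 − 113.78 + 180) mod 360) − 180 = 82.78°.
Going east by 82.78° from +113.78° passes through 180° before reaching -163.44°.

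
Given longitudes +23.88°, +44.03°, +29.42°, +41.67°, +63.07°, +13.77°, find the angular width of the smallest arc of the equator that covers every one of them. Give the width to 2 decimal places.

49.30°

Sort the longitudes: +13.77°, +23.88°, +29.42°, +41.67°, +44.03°, +63.07°.
Eastward gaps between consecutive values (wrapping around): 10.11°, 5.54°, 12.25°, 2.36°, 19.04°, 310.70°.
Largest gap = 310.70° ⇒ minimal covering band is its complement: 360° − 310.70° = 49.30°.
Band runs from +13.77° eastward to +63.07°.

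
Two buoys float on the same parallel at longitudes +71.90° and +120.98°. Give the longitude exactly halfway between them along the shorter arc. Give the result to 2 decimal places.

+96.44°

Signed shortest Δλ from +71.90° to +120.98° is +49.08°.
Midpoint longitude = +71.90° + (+49.08°)/2 = +71.90° + 24.54° = +96.44°.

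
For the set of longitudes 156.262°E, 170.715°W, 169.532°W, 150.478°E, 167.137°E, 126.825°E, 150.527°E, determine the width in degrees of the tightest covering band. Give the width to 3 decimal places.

Sort the longitudes: -170.715°, -169.532°, +126.825°, +150.478°, +150.527°, +156.262°, +167.137°.
Eastward gaps between consecutive values (wrapping around): 1.183°, 296.357°, 23.653°, 0.049°, 5.735°, 10.875°, 22.148°.
Largest gap = 296.357° ⇒ minimal covering band is its complement: 360° − 296.357° = 63.643°.
Band runs from +126.825° eastward to -169.532°, crossing the antimeridian.

63.643°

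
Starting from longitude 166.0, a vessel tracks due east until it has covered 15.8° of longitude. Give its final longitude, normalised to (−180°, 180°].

Start at +166.0°; shift +15.8° → +181.8°.
+181.8° lies outside (−180°, 180°]; subtract 360° → -178.2°.

-178.2°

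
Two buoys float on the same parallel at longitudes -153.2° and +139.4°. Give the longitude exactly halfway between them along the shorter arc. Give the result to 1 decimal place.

+173.1°

Signed shortest Δλ from -153.2° to +139.4° is -67.4°.
Midpoint longitude = -153.2° + (-67.4°)/2 = -153.2° − 33.7° = -186.9°.
Normalise into (−180°, 180°]: +173.1°.
(The naïve average (-153.2 + +139.4)/2 = -6.9° is on the wrong side of the globe.)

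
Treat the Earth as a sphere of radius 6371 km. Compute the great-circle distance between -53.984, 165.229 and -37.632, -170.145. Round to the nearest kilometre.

Δλ = -170.145 − 165.229 = -335.374°; wrapped into (−180°, 180°]: 24.626°.
Δφ = -37.632 − -53.984 = 16.352°.
a = sin²(Δφ/2) + cos φ₁ · cos φ₂ · sin²(Δλ/2) = 0.041402.
c = 2·atan2(√a, √(1−a)) = 0.40981 rad → d = 6371·c ≈ 2610.91 km.

2611 km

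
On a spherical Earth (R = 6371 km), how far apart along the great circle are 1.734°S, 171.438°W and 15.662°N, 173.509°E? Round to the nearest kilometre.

Δλ = 173.509 − -171.438 = 344.947°; wrapped into (−180°, 180°]: -15.053°.
Δφ = 15.662 − -1.734 = 17.396°.
a = sin²(Δφ/2) + cos φ₁ · cos φ₂ · sin²(Δλ/2) = 0.039382.
c = 2·atan2(√a, √(1−a)) = 0.39955 rad → d = 6371·c ≈ 2545.53 km.

2546 km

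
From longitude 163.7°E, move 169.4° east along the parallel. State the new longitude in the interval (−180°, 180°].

26.9°W

Start at +163.7°; shift +169.4° → +333.1°.
+333.1° lies outside (−180°, 180°]; subtract 360° → -26.9°.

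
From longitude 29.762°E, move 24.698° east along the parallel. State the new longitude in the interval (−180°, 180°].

54.460°E

Start at +29.762°; shift +24.698° → +54.460°.
+54.460° already lies in (−180°, 180°].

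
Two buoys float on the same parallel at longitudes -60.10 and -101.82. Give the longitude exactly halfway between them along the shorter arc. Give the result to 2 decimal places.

-80.96°

Signed shortest Δλ from -60.10° to -101.82° is -41.72°.
Midpoint longitude = -60.10° + (-41.72°)/2 = -60.10° − 20.86° = -80.96°.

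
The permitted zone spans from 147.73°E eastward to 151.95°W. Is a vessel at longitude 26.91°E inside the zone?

No

Band width going east from +147.73° to -151.95°: ((-151.95 − 147.73) mod 360) = 60.32°.
Offset of +26.91° east of the west edge: ((26.91 − 147.73) mod 360) = 239.18°.
239.18° > 60.32° ⇒ outside.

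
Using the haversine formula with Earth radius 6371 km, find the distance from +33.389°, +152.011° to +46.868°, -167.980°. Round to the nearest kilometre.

Δλ = -167.980 − 152.011 = -319.991°; wrapped into (−180°, 180°]: 40.009°.
Δφ = 46.868 − 33.389 = 13.479°.
a = sin²(Δφ/2) + cos φ₁ · cos φ₂ · sin²(Δλ/2) = 0.080577.
c = 2·atan2(√a, √(1−a)) = 0.57564 rad → d = 6371·c ≈ 3667.38 km.

3667 km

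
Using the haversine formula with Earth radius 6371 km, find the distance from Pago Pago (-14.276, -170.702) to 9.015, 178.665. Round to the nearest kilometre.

Δλ = 178.665 − -170.702 = 349.367°; wrapped into (−180°, 180°]: -10.633°.
Δφ = 9.015 − -14.276 = 23.291°.
a = sin²(Δφ/2) + cos φ₁ · cos φ₂ · sin²(Δλ/2) = 0.048963.
c = 2·atan2(√a, √(1−a)) = 0.44625 rad → d = 6371·c ≈ 2843.03 km.

2843 km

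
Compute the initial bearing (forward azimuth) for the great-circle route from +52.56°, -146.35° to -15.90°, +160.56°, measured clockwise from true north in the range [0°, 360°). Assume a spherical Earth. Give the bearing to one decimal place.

Δλ = 160.56 − -146.35 = 306.91°; wrapped into (−180°, 180°]: -53.09°.
θ = atan2( sin Δλ · cos φ₂ , cos φ₁ · sin φ₂ − sin φ₁ · cos φ₂ · cos Δλ )
  = atan2(-0.76899, -0.62514) = -129.109° → normalised to [0°, 360°): 230.891°.

230.9°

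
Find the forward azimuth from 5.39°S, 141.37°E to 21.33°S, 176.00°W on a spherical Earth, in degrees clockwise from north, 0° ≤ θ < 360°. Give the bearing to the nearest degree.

115°

Δλ = -176.00 − 141.37 = -317.37°; wrapped into (−180°, 180°]: 42.63°.
θ = atan2( sin Δλ · cos φ₂ , cos φ₁ · sin φ₂ − sin φ₁ · cos φ₂ · cos Δλ )
  = atan2(0.63087, -0.29775) = 115.266° → normalised to [0°, 360°): 115.266°.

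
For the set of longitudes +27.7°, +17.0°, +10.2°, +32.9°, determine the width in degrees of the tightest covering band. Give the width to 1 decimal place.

22.7°

Sort the longitudes: +10.2°, +17.0°, +27.7°, +32.9°.
Eastward gaps between consecutive values (wrapping around): 6.8°, 10.7°, 5.2°, 337.3°.
Largest gap = 337.3° ⇒ minimal covering band is its complement: 360° − 337.3° = 22.7°.
Band runs from +10.2° eastward to +32.9°.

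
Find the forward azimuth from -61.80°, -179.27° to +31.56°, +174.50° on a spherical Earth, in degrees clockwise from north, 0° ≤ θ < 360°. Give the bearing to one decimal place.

Δλ = 174.50 − -179.27 = 353.77°; wrapped into (−180°, 180°]: -6.23°.
θ = atan2( sin Δλ · cos φ₂ , cos φ₁ · sin φ₂ − sin φ₁ · cos φ₂ · cos Δλ )
  = atan2(-0.09247, 0.99385) = -5.316° → normalised to [0°, 360°): 354.684°.

354.7°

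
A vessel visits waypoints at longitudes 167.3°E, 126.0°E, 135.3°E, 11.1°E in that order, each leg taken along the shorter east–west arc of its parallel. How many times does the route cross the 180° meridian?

0

Leg 1: +167.3° → +126.0°, shortest Δλ = -41.3° (west) — does not cross 180°.
Leg 2: +126.0° → +135.3°, shortest Δλ = 9.3° (east) — does not cross 180°.
Leg 3: +135.3° → +11.1°, shortest Δλ = -124.2° (west) — does not cross 180°.
Total crossings: 0.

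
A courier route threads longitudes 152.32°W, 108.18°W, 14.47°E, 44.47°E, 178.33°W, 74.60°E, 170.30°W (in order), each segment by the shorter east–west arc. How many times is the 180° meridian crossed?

Leg 1: -152.32° → -108.18°, shortest Δλ = 44.14° (east) — does not cross 180°.
Leg 2: -108.18° → +14.47°, shortest Δλ = 122.65° (east) — does not cross 180°.
Leg 3: +14.47° → +44.47°, shortest Δλ = 30.0° (east) — does not cross 180°.
Leg 4: +44.47° → -178.33°, shortest Δλ = 137.2° (east) — crosses 180°.
Leg 5: -178.33° → +74.60°, shortest Δλ = -107.07° (west) — crosses 180°.
Leg 6: +74.60° → -170.30°, shortest Δλ = 115.1° (east) — crosses 180°.
Total crossings: 3.

3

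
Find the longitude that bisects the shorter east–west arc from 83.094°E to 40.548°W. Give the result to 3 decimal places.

Signed shortest Δλ from +83.094° to -40.548° is -123.642°.
Midpoint longitude = +83.094° + (-123.642°)/2 = +83.094° − 61.821° = +21.273°.

21.273°E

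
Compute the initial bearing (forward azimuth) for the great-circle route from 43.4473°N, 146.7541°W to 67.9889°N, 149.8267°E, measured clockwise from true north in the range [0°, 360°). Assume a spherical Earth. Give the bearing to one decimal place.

329.0°

Δλ = 149.8267 − -146.7541 = 296.5808°; wrapped into (−180°, 180°]: -63.4192°.
θ = atan2( sin Δλ · cos φ₂ , cos φ₁ · sin φ₂ − sin φ₁ · cos φ₂ · cos Δλ )
  = atan2(-0.33517, 0.55776) = -31.003° → normalised to [0°, 360°): 328.997°.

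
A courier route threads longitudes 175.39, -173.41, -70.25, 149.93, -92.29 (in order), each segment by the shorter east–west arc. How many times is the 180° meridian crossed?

3

Leg 1: +175.39° → -173.41°, shortest Δλ = 11.2° (east) — crosses 180°.
Leg 2: -173.41° → -70.25°, shortest Δλ = 103.16° (east) — does not cross 180°.
Leg 3: -70.25° → +149.93°, shortest Δλ = -139.82° (west) — crosses 180°.
Leg 4: +149.93° → -92.29°, shortest Δλ = 117.78° (east) — crosses 180°.
Total crossings: 3.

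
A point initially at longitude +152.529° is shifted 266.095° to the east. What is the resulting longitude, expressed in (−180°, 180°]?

Start at +152.529°; shift +266.095° → +418.624°.
+418.624° lies outside (−180°, 180°]; subtract 360° → +58.624°.

+58.624°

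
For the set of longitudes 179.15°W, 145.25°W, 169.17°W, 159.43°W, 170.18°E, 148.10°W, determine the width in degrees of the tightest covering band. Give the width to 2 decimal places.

44.57°

Sort the longitudes: -179.15°, -169.17°, -159.43°, -148.10°, -145.25°, +170.18°.
Eastward gaps between consecutive values (wrapping around): 9.98°, 9.74°, 11.33°, 2.85°, 315.43°, 10.67°.
Largest gap = 315.43° ⇒ minimal covering band is its complement: 360° − 315.43° = 44.57°.
Band runs from +170.18° eastward to -145.25°, crossing the antimeridian.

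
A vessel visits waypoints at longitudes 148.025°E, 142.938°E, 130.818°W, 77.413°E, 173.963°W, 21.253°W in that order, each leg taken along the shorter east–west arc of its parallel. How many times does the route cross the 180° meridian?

3

Leg 1: +148.025° → +142.938°, shortest Δλ = -5.087° (west) — does not cross 180°.
Leg 2: +142.938° → -130.818°, shortest Δλ = 86.244° (east) — crosses 180°.
Leg 3: -130.818° → +77.413°, shortest Δλ = -151.769° (west) — crosses 180°.
Leg 4: +77.413° → -173.963°, shortest Δλ = 108.624° (east) — crosses 180°.
Leg 5: -173.963° → -21.253°, shortest Δλ = 152.71° (east) — does not cross 180°.
Total crossings: 3.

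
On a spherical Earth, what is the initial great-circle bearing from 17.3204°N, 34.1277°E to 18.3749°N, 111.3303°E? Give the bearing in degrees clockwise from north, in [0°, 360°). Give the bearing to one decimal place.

75.6°

Δλ = 111.3303 − 34.1277 = 77.2026°.
θ = atan2( sin Δλ · cos φ₂ , cos φ₁ · sin φ₂ − sin φ₁ · cos φ₂ · cos Δλ )
  = atan2(0.92544, 0.23836) = 75.557° → normalised to [0°, 360°): 75.557°.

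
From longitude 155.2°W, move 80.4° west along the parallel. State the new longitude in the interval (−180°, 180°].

124.4°E

Start at -155.2°; shift −80.4° → -235.6°.
-235.6° lies outside (−180°, 180°]; add 360° → +124.4°.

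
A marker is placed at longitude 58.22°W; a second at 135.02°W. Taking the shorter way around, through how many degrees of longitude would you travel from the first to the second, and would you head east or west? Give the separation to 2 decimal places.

76.80° west

Raw difference: -135.02 − -58.22 = -76.8°.
Normalise into (−180°, 180°]: -76.8° stays -76.8°.
Negative ⇒ the second point lies to the west; separation 76.80°.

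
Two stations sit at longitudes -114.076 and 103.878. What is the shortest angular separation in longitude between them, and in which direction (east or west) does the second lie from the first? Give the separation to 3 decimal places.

142.046° west

Raw difference: 103.878 − -114.076 = 217.954°.
Normalise into (−180°, 180°]: 217.954° − 360° = -142.046°.
Negative ⇒ the second point lies to the west; separation 142.046°.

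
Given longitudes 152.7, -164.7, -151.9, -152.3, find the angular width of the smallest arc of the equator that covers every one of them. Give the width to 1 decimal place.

Sort the longitudes: -164.7°, -152.3°, -151.9°, +152.7°.
Eastward gaps between consecutive values (wrapping around): 12.4°, 0.4°, 304.6°, 42.6°.
Largest gap = 304.6° ⇒ minimal covering band is its complement: 360° − 304.6° = 55.4°.
Band runs from +152.7° eastward to -151.9°, crossing the antimeridian.

55.4°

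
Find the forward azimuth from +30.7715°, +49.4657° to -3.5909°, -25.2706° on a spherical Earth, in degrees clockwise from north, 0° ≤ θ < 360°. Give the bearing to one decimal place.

258.9°

Δλ = -25.2706 − 49.4657 = -74.7363°.
θ = atan2( sin Δλ · cos φ₂ , cos φ₁ · sin φ₂ − sin φ₁ · cos φ₂ · cos Δλ )
  = atan2(-0.96283, -0.18824) = -101.062° → normalised to [0°, 360°): 258.938°.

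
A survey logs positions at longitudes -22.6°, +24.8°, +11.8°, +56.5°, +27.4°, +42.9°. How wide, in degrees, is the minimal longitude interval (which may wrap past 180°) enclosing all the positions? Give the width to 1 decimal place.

Sort the longitudes: -22.6°, +11.8°, +24.8°, +27.4°, +42.9°, +56.5°.
Eastward gaps between consecutive values (wrapping around): 34.4°, 13.0°, 2.6°, 15.5°, 13.6°, 280.9°.
Largest gap = 280.9° ⇒ minimal covering band is its complement: 360° − 280.9° = 79.1°.
Band runs from -22.6° eastward to +56.5°.

79.1°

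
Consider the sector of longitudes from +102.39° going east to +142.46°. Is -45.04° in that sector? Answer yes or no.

No

Band width going east from +102.39° to +142.46°: ((142.46 − 102.39) mod 360) = 40.07°.
Offset of -45.04° east of the west edge: ((-45.04 − 102.39) mod 360) = 212.57°.
212.57° > 40.07° ⇒ outside.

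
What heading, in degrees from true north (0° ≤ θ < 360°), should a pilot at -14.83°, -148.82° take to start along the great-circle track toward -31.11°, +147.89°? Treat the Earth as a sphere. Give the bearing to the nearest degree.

242°

Δλ = 147.89 − -148.82 = 296.71°; wrapped into (−180°, 180°]: -63.29°.
θ = atan2( sin Δλ · cos φ₂ , cos φ₁ · sin φ₂ − sin φ₁ · cos φ₂ · cos Δλ )
  = atan2(-0.76482, -0.40097) = -117.667° → normalised to [0°, 360°): 242.333°.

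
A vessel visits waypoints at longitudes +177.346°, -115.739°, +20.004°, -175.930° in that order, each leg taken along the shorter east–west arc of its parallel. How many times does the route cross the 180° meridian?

Leg 1: +177.346° → -115.739°, shortest Δλ = 66.915° (east) — crosses 180°.
Leg 2: -115.739° → +20.004°, shortest Δλ = 135.743° (east) — does not cross 180°.
Leg 3: +20.004° → -175.930°, shortest Δλ = 164.066° (east) — crosses 180°.
Total crossings: 2.

2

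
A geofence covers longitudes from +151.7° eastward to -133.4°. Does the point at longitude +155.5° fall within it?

Band width going east from +151.7° to -133.4°: ((-133.4 − 151.7) mod 360) = 74.9°.
Offset of +155.5° east of the west edge: ((155.5 − 151.7) mod 360) = 3.8°.
3.8° ≤ 74.9° ⇒ inside.

Yes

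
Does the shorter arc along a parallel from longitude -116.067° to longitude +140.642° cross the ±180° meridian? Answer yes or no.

Naïve |140.642 − -116.067| = 256.709° > 180°, so the shorter arc goes the other way round — across 180°.
Signed shortest Δλ = ((140.642 − -116.067 + 180) mod 360) − 180 = -103.291°.
Going west by 103.291° from -116.067° passes through 180° before reaching +140.642°.

Yes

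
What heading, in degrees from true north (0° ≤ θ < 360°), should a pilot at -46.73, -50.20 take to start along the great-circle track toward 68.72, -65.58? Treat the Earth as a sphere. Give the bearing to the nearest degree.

354°

Δλ = -65.58 − -50.20 = -15.38°.
θ = atan2( sin Δλ · cos φ₂ , cos φ₁ · sin φ₂ − sin φ₁ · cos φ₂ · cos Δλ )
  = atan2(-0.09626, 0.89350) = -6.149° → normalised to [0°, 360°): 353.851°.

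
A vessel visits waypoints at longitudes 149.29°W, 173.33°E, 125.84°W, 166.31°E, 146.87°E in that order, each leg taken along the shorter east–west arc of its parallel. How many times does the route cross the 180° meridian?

3

Leg 1: -149.29° → +173.33°, shortest Δλ = -37.38° (west) — crosses 180°.
Leg 2: +173.33° → -125.84°, shortest Δλ = 60.83° (east) — crosses 180°.
Leg 3: -125.84° → +166.31°, shortest Δλ = -67.85° (west) — crosses 180°.
Leg 4: +166.31° → +146.87°, shortest Δλ = -19.44° (west) — does not cross 180°.
Total crossings: 3.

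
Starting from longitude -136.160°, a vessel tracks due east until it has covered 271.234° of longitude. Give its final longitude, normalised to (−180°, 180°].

+135.074°

Start at -136.160°; shift +271.234° → +135.074°.
+135.074° already lies in (−180°, 180°].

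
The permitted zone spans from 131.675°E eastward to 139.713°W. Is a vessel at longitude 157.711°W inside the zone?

Band width going east from +131.675° to -139.713°: ((-139.713 − 131.675) mod 360) = 88.612°.
Offset of -157.711° east of the west edge: ((-157.711 − 131.675) mod 360) = 70.614°.
70.614° ≤ 88.612° ⇒ inside.

Yes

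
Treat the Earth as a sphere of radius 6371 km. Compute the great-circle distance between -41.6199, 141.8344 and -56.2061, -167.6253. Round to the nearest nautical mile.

2119 nmi

Δλ = -167.6253 − 141.8344 = -309.4597°; wrapped into (−180°, 180°]: 50.5403°.
Δφ = -56.2061 − -41.6199 = -14.5862°.
a = sin²(Δφ/2) + cos φ₁ · cos φ₂ · sin²(Δλ/2) = 0.091888.
c = 2·atan2(√a, √(1−a)) = 0.61595 rad → d = 6371·c ≈ 3924.22 km ≈ 2118.91 nmi.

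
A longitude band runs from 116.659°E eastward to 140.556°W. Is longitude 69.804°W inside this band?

No

Band width going east from +116.659° to -140.556°: ((-140.556 − 116.659) mod 360) = 102.785°.
Offset of -69.804° east of the west edge: ((-69.804 − 116.659) mod 360) = 173.537°.
173.537° > 102.785° ⇒ outside.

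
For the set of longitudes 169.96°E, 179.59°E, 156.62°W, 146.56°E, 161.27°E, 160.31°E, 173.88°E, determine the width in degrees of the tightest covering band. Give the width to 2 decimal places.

Sort the longitudes: -156.62°, +146.56°, +160.31°, +161.27°, +169.96°, +173.88°, +179.59°.
Eastward gaps between consecutive values (wrapping around): 303.18°, 13.75°, 0.96°, 8.69°, 3.92°, 5.71°, 23.79°.
Largest gap = 303.18° ⇒ minimal covering band is its complement: 360° − 303.18° = 56.82°.
Band runs from +146.56° eastward to -156.62°, crossing the antimeridian.

56.82°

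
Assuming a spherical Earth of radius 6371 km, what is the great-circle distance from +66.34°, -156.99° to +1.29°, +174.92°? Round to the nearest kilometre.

Δλ = 174.92 − -156.99 = 331.91°; wrapped into (−180°, 180°]: -28.09°.
Δφ = 1.29 − 66.34 = -65.05°.
a = sin²(Δφ/2) + cos φ₁ · cos φ₂ · sin²(Δλ/2) = 0.312716.
c = 2·atan2(√a, √(1−a)) = 1.18686 rad → d = 6371·c ≈ 7561.52 km.

7562 km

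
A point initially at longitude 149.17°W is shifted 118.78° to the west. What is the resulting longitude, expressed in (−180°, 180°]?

Start at -149.17°; shift −118.78° → -267.95°.
-267.95° lies outside (−180°, 180°]; add 360° → +92.05°.

92.05°E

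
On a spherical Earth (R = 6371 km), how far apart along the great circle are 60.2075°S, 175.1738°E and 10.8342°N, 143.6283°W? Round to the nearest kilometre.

8698 km

Δλ = -143.6283 − 175.1738 = -318.8021°; wrapped into (−180°, 180°]: 41.1979°.
Δφ = 10.8342 − -60.2075 = 71.0417°.
a = sin²(Δφ/2) + cos φ₁ · cos φ₂ · sin²(Δλ/2) = 0.397965.
c = 2·atan2(√a, √(1−a)) = 1.36528 rad → d = 6371·c ≈ 8698.22 km.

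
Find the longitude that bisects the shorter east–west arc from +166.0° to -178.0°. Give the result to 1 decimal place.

Signed shortest Δλ from +166.0° to -178.0° is +16.0°.
Midpoint longitude = +166.0° + (+16.0°)/2 = +166.0° + 8.0° = +174.0°.
(The naïve average (+166.0 + -178.0)/2 = -6.0° is on the wrong side of the globe.)

+174.0°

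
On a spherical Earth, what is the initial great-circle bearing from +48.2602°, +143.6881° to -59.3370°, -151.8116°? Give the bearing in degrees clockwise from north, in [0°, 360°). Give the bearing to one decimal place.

Δλ = -151.8116 − 143.6881 = -295.4997°; wrapped into (−180°, 180°]: 64.5003°.
θ = atan2( sin Δλ · cos φ₂ , cos φ₁ · sin φ₂ − sin φ₁ · cos φ₂ · cos Δλ )
  = atan2(0.46031, -0.73649) = 147.994° → normalised to [0°, 360°): 147.994°.

148.0°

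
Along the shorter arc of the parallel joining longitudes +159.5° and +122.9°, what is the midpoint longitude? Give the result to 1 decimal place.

+141.2°

Signed shortest Δλ from +159.5° to +122.9° is -36.6°.
Midpoint longitude = +159.5° + (-36.6°)/2 = +159.5° − 18.3° = +141.2°.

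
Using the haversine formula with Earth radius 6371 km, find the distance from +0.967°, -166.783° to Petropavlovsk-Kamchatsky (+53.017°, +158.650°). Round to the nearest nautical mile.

Δλ = 158.650 − -166.783 = 325.433°; wrapped into (−180°, 180°]: -34.567°.
Δφ = 53.017 − 0.967 = 52.050°.
a = sin²(Δφ/2) + cos φ₁ · cos φ₂ · sin²(Δλ/2) = 0.245606.
c = 2·atan2(√a, √(1−a)) = 1.03702 rad → d = 6371·c ≈ 6606.85 km ≈ 3567.42 nmi.

3567 nmi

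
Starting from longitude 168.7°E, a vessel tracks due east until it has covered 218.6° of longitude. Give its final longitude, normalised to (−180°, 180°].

27.3°E

Start at +168.7°; shift +218.6° → +387.3°.
+387.3° lies outside (−180°, 180°]; subtract 360° → +27.3°.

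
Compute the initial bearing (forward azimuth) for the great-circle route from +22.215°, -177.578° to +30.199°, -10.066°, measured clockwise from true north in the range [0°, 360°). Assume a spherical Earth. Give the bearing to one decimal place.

Δλ = -10.066 − -177.578 = 167.512°.
θ = atan2( sin Δλ · cos φ₂ , cos φ₁ · sin φ₂ − sin φ₁ · cos φ₂ · cos Δλ )
  = atan2(0.18689, 0.78471) = 13.396° → normalised to [0°, 360°): 13.396°.

13.4°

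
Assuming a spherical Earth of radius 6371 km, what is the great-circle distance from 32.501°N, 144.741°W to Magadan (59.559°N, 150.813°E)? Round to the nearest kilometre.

Δλ = 150.813 − -144.741 = 295.554°; wrapped into (−180°, 180°]: -64.446°.
Δφ = 59.559 − 32.501 = 27.058°.
a = sin²(Δφ/2) + cos φ₁ · cos φ₂ · sin²(Δλ/2) = 0.176216.
c = 2·atan2(√a, √(1−a)) = 0.86641 rad → d = 6371·c ≈ 5519.89 km.

5520 km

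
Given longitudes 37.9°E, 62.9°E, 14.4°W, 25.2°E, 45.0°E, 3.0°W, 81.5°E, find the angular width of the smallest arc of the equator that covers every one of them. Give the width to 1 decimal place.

Sort the longitudes: -14.4°, -3.0°, +25.2°, +37.9°, +45.0°, +62.9°, +81.5°.
Eastward gaps between consecutive values (wrapping around): 11.4°, 28.2°, 12.7°, 7.1°, 17.9°, 18.6°, 264.1°.
Largest gap = 264.1° ⇒ minimal covering band is its complement: 360° − 264.1° = 95.9°.
Band runs from -14.4° eastward to +81.5°.

95.9°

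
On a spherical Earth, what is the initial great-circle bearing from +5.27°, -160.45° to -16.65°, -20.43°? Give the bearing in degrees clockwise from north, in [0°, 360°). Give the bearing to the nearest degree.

Δλ = -20.43 − -160.45 = 140.02°.
θ = atan2( sin Δλ · cos φ₂ , cos φ₁ · sin φ₂ − sin φ₁ · cos φ₂ · cos Δλ )
  = atan2(0.61558, -0.21788) = 109.491° → normalised to [0°, 360°): 109.491°.

109°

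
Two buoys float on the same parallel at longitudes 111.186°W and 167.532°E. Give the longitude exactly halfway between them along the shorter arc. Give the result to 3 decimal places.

Signed shortest Δλ from -111.186° to +167.532° is -81.282°.
Midpoint longitude = -111.186° + (-81.282°)/2 = -111.186° − 40.641° = -151.827°.
(The naïve average (-111.186 + +167.532)/2 = 28.173° is on the wrong side of the globe.)

151.827°W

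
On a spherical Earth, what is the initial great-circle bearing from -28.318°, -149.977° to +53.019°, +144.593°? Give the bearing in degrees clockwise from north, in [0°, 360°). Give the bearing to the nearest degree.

Δλ = 144.593 − -149.977 = 294.570°; wrapped into (−180°, 180°]: -65.430°.
θ = atan2( sin Δλ · cos φ₂ , cos φ₁ · sin φ₂ − sin φ₁ · cos φ₂ · cos Δλ )
  = atan2(-0.54708, 0.82189) = -33.649° → normalised to [0°, 360°): 326.351°.

326°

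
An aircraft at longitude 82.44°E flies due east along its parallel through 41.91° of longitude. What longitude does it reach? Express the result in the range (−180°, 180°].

124.35°E

Start at +82.44°; shift +41.91° → +124.35°.
+124.35° already lies in (−180°, 180°].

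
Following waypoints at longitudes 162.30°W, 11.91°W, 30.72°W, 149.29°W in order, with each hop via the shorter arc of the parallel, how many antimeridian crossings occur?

0

Leg 1: -162.30° → -11.91°, shortest Δλ = 150.39° (east) — does not cross 180°.
Leg 2: -11.91° → -30.72°, shortest Δλ = -18.81° (west) — does not cross 180°.
Leg 3: -30.72° → -149.29°, shortest Δλ = -118.57° (west) — does not cross 180°.
Total crossings: 0.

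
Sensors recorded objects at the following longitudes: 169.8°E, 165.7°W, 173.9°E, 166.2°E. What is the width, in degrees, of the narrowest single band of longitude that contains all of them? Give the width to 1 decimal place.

28.1°

Sort the longitudes: -165.7°, +166.2°, +169.8°, +173.9°.
Eastward gaps between consecutive values (wrapping around): 331.9°, 3.6°, 4.1°, 20.4°.
Largest gap = 331.9° ⇒ minimal covering band is its complement: 360° − 331.9° = 28.1°.
Band runs from +166.2° eastward to -165.7°, crossing the antimeridian.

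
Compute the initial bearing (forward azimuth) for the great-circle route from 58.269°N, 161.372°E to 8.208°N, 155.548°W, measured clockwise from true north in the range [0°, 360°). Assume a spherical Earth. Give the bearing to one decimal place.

128.6°

Δλ = -155.548 − 161.372 = -316.920°; wrapped into (−180°, 180°]: 43.080°.
θ = atan2( sin Δλ · cos φ₂ , cos φ₁ · sin φ₂ − sin φ₁ · cos φ₂ · cos Δλ )
  = atan2(0.67602, -0.53978) = 128.606° → normalised to [0°, 360°): 128.606°.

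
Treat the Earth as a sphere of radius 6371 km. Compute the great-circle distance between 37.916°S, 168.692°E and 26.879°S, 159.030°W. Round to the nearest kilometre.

Δλ = -159.030 − 168.692 = -327.722°; wrapped into (−180°, 180°]: 32.278°.
Δφ = -26.879 − -37.916 = 11.037°.
a = sin²(Δφ/2) + cos φ₁ · cos φ₂ · sin²(Δλ/2) = 0.063619.
c = 2·atan2(√a, √(1−a)) = 0.50996 rad → d = 6371·c ≈ 3248.98 km.

3249 km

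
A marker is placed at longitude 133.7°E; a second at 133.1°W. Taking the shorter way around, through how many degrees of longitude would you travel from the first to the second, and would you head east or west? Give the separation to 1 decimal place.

Raw difference: -133.1 − 133.7 = -266.8°.
Normalise into (−180°, 180°]: -266.8° + 360° = 93.2°.
Positive ⇒ the second point lies to the east; separation 93.2°.

93.2° east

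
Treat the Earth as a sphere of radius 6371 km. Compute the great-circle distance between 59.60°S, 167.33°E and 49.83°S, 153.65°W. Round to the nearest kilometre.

2682 km

Δλ = -153.65 − 167.33 = -320.98°; wrapped into (−180°, 180°]: 39.02°.
Δφ = -49.83 − -59.60 = 9.77°.
a = sin²(Δφ/2) + cos φ₁ · cos φ₂ · sin²(Δλ/2) = 0.043660.
c = 2·atan2(√a, √(1−a)) = 0.42100 rad → d = 6371·c ≈ 2682.19 km.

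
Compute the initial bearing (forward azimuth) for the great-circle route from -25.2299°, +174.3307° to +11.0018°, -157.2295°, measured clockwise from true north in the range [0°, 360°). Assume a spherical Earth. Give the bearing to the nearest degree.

41°

Δλ = -157.2295 − 174.3307 = -331.5602°; wrapped into (−180°, 180°]: 28.4398°.
θ = atan2( sin Δλ · cos φ₂ , cos φ₁ · sin φ₂ − sin φ₁ · cos φ₂ · cos Δλ )
  = atan2(0.46748, 0.54056) = 40.854° → normalised to [0°, 360°): 40.854°.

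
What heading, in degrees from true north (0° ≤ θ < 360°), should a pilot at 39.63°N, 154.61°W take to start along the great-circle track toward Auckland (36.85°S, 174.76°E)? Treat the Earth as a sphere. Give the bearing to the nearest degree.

Δλ = 174.76 − -154.61 = 329.37°; wrapped into (−180°, 180°]: -30.63°.
θ = atan2( sin Δλ · cos φ₂ , cos φ₁ · sin φ₂ − sin φ₁ · cos φ₂ · cos Δλ )
  = atan2(-0.40770, -0.90108) = -155.655° → normalised to [0°, 360°): 204.345°.

204°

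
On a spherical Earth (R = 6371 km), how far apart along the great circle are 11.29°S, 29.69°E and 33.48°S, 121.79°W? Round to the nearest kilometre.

Δλ = -121.79 − 29.69 = -151.48°.
Δφ = -33.48 − -11.29 = -22.19°.
a = sin²(Δφ/2) + cos φ₁ · cos φ₂ · sin²(Δλ/2) = 0.805342.
c = 2·atan2(√a, √(1−a)) = 2.22772 rad → d = 6371·c ≈ 14192.80 km.

14193 km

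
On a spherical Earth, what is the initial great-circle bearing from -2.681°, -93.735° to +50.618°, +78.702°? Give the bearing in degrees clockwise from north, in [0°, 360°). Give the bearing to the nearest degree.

Δλ = 78.702 − -93.735 = 172.437°.
θ = atan2( sin Δλ · cos φ₂ , cos φ₁ · sin φ₂ − sin φ₁ · cos φ₂ · cos Δλ )
  = atan2(0.08351, 0.74267) = 6.416° → normalised to [0°, 360°): 6.416°.

6°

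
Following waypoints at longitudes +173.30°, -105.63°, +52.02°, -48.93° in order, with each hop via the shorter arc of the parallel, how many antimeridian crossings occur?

Leg 1: +173.30° → -105.63°, shortest Δλ = 81.07° (east) — crosses 180°.
Leg 2: -105.63° → +52.02°, shortest Δλ = 157.65° (east) — does not cross 180°.
Leg 3: +52.02° → -48.93°, shortest Δλ = -100.95° (west) — does not cross 180°.
Total crossings: 1.

1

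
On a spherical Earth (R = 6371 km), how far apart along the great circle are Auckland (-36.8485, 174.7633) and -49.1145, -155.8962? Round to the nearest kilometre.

2724 km

Δλ = -155.8962 − 174.7633 = -330.6595°; wrapped into (−180°, 180°]: 29.3405°.
Δφ = -49.1145 − -36.8485 = -12.2660°.
a = sin²(Δφ/2) + cos φ₁ · cos φ₂ · sin²(Δλ/2) = 0.045009.
c = 2·atan2(√a, √(1−a)) = 0.42756 rad → d = 6371·c ≈ 2723.95 km.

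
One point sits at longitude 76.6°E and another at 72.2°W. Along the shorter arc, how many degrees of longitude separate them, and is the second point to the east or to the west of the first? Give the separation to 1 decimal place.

148.8° west

Raw difference: -72.2 − 76.6 = -148.8°.
Normalise into (−180°, 180°]: -148.8° stays -148.8°.
Negative ⇒ the second point lies to the west; separation 148.8°.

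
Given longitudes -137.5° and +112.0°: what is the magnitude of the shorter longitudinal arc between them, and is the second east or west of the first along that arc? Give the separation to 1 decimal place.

110.5° west

Raw difference: 112.0 − -137.5 = 249.5°.
Normalise into (−180°, 180°]: 249.5° − 360° = -110.5°.
Negative ⇒ the second point lies to the west; separation 110.5°.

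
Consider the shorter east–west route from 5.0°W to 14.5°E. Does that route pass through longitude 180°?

No

Signed shortest Δλ = ((14.5 − -5.0 + 180) mod 360) − 180 = 19.5°.
Going east by 19.5° from -5.0° reaches +14.5° without touching 180°.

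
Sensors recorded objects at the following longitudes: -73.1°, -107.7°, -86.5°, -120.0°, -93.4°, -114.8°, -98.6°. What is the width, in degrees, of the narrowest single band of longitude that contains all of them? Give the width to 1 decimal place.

Sort the longitudes: -120.0°, -114.8°, -107.7°, -98.6°, -93.4°, -86.5°, -73.1°.
Eastward gaps between consecutive values (wrapping around): 5.2°, 7.1°, 9.1°, 5.2°, 6.9°, 13.4°, 313.1°.
Largest gap = 313.1° ⇒ minimal covering band is its complement: 360° − 313.1° = 46.9°.
Band runs from -120.0° eastward to -73.1°.

46.9°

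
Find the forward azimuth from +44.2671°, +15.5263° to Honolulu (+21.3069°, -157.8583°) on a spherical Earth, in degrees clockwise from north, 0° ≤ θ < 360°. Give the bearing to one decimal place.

Δλ = -157.8583 − 15.5263 = -173.3846°.
θ = atan2( sin Δλ · cos φ₂ , cos φ₁ · sin φ₂ − sin φ₁ · cos φ₂ · cos Δλ )
  = atan2(-0.10733, 0.90617) = -6.755° → normalised to [0°, 360°): 353.245°.

353.2°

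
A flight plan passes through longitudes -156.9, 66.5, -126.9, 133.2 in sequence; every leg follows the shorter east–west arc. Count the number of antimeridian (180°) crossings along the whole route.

Leg 1: -156.9° → +66.5°, shortest Δλ = -136.6° (west) — crosses 180°.
Leg 2: +66.5° → -126.9°, shortest Δλ = 166.6° (east) — crosses 180°.
Leg 3: -126.9° → +133.2°, shortest Δλ = -99.9° (west) — crosses 180°.
Total crossings: 3.

3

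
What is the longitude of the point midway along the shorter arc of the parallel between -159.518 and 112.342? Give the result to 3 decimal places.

+156.412°

Signed shortest Δλ from -159.518° to +112.342° is -88.140°.
Midpoint longitude = -159.518° + (-88.140°)/2 = -159.518° − 44.070° = -203.588°.
Normalise into (−180°, 180°]: +156.412°.
(The naïve average (-159.518 + +112.342)/2 = -23.588° is on the wrong side of the globe.)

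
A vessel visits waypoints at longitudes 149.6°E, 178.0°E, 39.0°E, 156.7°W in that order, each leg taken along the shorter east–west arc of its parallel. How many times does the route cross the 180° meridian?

Leg 1: +149.6° → +178.0°, shortest Δλ = 28.4° (east) — does not cross 180°.
Leg 2: +178.0° → +39.0°, shortest Δλ = -139.0° (west) — does not cross 180°.
Leg 3: +39.0° → -156.7°, shortest Δλ = 164.3° (east) — crosses 180°.
Total crossings: 1.

1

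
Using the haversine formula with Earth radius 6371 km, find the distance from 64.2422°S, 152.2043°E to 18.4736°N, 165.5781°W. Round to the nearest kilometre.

Δλ = -165.5781 − 152.2043 = -317.7824°; wrapped into (−180°, 180°]: 42.2176°.
Δφ = 18.4736 − -64.2422 = 82.7158°.
a = sin²(Δφ/2) + cos φ₁ · cos φ₂ · sin²(Δλ/2) = 0.490064.
c = 2·atan2(√a, √(1−a)) = 1.55092 rad → d = 6371·c ≈ 9880.93 km.

9881 km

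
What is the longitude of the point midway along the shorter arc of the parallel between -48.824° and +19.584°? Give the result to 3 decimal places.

-14.620°

Signed shortest Δλ from -48.824° to +19.584° is +68.408°.
Midpoint longitude = -48.824° + (+68.408°)/2 = -48.824° + 34.204° = -14.620°.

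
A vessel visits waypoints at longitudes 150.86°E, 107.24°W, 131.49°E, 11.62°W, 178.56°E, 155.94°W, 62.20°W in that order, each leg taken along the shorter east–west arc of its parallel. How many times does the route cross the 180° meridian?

4

Leg 1: +150.86° → -107.24°, shortest Δλ = 101.9° (east) — crosses 180°.
Leg 2: -107.24° → +131.49°, shortest Δλ = -121.27° (west) — crosses 180°.
Leg 3: +131.49° → -11.62°, shortest Δλ = -143.11° (west) — does not cross 180°.
Leg 4: -11.62° → +178.56°, shortest Δλ = -169.82° (west) — crosses 180°.
Leg 5: +178.56° → -155.94°, shortest Δλ = 25.5° (east) — crosses 180°.
Leg 6: -155.94° → -62.20°, shortest Δλ = 93.74° (east) — does not cross 180°.
Total crossings: 4.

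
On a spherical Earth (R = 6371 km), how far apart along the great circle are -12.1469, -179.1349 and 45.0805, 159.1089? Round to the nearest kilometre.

Δλ = 159.1089 − -179.1349 = 338.2438°; wrapped into (−180°, 180°]: -21.7562°.
Δφ = 45.0805 − -12.1469 = 57.2274°.
a = sin²(Δφ/2) + cos φ₁ · cos φ₂ · sin²(Δλ/2) = 0.253932.
c = 2·atan2(√a, √(1−a)) = 1.05626 rad → d = 6371·c ≈ 6729.40 km.

6729 km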